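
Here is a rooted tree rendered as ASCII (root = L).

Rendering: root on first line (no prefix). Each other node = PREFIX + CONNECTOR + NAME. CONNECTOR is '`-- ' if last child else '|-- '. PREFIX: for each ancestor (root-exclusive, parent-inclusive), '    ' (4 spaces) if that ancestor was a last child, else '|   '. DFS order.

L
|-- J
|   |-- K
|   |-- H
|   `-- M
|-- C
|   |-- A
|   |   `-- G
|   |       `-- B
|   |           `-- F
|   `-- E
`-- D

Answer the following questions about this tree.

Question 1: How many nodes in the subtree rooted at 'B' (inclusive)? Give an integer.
Subtree rooted at B contains: B, F
Count = 2

Answer: 2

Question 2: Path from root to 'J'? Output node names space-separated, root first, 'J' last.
Walk down from root: L -> J

Answer: L J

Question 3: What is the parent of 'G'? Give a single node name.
Scan adjacency: G appears as child of A

Answer: A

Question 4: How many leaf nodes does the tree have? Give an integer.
Answer: 6

Derivation:
Leaves (nodes with no children): D, E, F, H, K, M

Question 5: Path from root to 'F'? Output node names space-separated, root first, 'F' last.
Answer: L C A G B F

Derivation:
Walk down from root: L -> C -> A -> G -> B -> F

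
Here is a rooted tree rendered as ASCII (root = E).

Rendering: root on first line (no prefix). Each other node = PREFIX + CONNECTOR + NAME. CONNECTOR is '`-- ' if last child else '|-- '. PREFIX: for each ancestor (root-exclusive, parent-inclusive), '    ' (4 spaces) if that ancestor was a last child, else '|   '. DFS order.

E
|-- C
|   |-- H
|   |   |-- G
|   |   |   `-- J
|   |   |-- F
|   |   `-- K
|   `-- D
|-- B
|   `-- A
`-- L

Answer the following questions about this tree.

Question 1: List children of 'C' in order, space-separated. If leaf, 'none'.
Answer: H D

Derivation:
Node C's children (from adjacency): H, D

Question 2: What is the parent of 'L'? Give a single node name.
Scan adjacency: L appears as child of E

Answer: E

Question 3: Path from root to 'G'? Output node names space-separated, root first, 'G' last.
Answer: E C H G

Derivation:
Walk down from root: E -> C -> H -> G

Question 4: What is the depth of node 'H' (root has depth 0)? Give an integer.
Answer: 2

Derivation:
Path from root to H: E -> C -> H
Depth = number of edges = 2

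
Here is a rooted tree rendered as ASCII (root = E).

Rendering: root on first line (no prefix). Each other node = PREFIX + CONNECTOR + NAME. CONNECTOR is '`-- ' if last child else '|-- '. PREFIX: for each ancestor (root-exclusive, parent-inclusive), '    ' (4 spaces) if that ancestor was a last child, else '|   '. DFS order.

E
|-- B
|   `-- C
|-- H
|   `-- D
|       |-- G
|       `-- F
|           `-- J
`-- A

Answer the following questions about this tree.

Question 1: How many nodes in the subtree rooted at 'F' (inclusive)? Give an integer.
Answer: 2

Derivation:
Subtree rooted at F contains: F, J
Count = 2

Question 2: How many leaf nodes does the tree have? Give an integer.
Answer: 4

Derivation:
Leaves (nodes with no children): A, C, G, J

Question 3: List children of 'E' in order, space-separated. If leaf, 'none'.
Answer: B H A

Derivation:
Node E's children (from adjacency): B, H, A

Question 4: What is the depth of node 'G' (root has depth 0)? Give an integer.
Answer: 3

Derivation:
Path from root to G: E -> H -> D -> G
Depth = number of edges = 3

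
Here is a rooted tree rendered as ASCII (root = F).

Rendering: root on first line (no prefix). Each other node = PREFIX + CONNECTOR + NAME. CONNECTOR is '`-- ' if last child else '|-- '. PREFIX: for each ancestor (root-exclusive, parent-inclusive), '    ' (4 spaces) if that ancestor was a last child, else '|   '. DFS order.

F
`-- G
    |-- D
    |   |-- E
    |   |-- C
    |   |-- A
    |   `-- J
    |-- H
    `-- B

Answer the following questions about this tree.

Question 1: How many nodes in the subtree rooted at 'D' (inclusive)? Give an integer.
Answer: 5

Derivation:
Subtree rooted at D contains: A, C, D, E, J
Count = 5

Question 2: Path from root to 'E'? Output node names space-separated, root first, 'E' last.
Answer: F G D E

Derivation:
Walk down from root: F -> G -> D -> E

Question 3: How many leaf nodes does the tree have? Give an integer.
Answer: 6

Derivation:
Leaves (nodes with no children): A, B, C, E, H, J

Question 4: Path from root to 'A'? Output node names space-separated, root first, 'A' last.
Answer: F G D A

Derivation:
Walk down from root: F -> G -> D -> A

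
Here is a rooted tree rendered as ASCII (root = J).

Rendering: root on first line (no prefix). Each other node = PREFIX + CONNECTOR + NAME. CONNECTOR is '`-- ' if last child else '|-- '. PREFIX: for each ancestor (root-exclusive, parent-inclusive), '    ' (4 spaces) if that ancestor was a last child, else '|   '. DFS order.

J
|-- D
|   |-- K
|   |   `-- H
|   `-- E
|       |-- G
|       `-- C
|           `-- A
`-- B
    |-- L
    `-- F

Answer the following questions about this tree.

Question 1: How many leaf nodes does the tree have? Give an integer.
Leaves (nodes with no children): A, F, G, H, L

Answer: 5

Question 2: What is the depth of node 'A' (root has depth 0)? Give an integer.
Answer: 4

Derivation:
Path from root to A: J -> D -> E -> C -> A
Depth = number of edges = 4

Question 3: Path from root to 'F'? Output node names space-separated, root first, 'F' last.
Walk down from root: J -> B -> F

Answer: J B F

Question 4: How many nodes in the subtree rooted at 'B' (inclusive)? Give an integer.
Answer: 3

Derivation:
Subtree rooted at B contains: B, F, L
Count = 3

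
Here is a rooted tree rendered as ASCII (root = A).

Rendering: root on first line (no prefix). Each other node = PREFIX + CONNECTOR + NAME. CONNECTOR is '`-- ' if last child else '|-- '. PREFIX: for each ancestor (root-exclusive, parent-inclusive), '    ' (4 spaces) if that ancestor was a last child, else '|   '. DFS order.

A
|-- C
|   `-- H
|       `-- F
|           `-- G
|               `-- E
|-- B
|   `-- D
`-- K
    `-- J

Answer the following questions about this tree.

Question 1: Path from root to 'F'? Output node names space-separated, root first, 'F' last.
Answer: A C H F

Derivation:
Walk down from root: A -> C -> H -> F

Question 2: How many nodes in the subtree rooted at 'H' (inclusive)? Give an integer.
Answer: 4

Derivation:
Subtree rooted at H contains: E, F, G, H
Count = 4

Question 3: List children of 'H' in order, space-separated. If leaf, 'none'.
Node H's children (from adjacency): F

Answer: F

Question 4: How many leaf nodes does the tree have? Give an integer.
Answer: 3

Derivation:
Leaves (nodes with no children): D, E, J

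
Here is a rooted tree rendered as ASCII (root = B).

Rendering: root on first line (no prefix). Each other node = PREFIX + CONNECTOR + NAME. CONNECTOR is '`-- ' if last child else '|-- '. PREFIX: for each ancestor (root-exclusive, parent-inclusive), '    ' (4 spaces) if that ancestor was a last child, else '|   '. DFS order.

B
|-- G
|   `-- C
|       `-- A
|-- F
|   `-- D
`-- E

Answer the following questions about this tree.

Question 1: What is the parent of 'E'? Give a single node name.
Scan adjacency: E appears as child of B

Answer: B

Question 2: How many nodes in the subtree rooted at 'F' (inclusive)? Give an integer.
Answer: 2

Derivation:
Subtree rooted at F contains: D, F
Count = 2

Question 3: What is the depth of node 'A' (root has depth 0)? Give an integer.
Answer: 3

Derivation:
Path from root to A: B -> G -> C -> A
Depth = number of edges = 3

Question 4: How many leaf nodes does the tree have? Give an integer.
Answer: 3

Derivation:
Leaves (nodes with no children): A, D, E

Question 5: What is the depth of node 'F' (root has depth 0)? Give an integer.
Path from root to F: B -> F
Depth = number of edges = 1

Answer: 1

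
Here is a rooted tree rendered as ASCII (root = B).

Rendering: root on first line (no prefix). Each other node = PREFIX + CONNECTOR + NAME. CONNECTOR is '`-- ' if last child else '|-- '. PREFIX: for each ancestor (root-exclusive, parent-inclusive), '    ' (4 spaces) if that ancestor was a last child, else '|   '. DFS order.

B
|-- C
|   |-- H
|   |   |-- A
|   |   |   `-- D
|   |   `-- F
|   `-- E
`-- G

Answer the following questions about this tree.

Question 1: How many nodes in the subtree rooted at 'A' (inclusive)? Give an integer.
Answer: 2

Derivation:
Subtree rooted at A contains: A, D
Count = 2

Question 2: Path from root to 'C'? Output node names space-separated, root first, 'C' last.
Answer: B C

Derivation:
Walk down from root: B -> C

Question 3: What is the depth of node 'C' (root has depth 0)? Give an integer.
Answer: 1

Derivation:
Path from root to C: B -> C
Depth = number of edges = 1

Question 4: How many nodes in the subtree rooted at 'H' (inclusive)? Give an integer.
Answer: 4

Derivation:
Subtree rooted at H contains: A, D, F, H
Count = 4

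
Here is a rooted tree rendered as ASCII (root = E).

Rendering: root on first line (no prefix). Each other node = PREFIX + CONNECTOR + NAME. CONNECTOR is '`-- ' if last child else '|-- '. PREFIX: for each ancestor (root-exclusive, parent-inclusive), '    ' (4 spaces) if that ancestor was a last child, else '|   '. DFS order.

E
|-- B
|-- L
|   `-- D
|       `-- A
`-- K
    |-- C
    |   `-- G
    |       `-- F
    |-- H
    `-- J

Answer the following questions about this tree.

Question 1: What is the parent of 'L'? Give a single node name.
Answer: E

Derivation:
Scan adjacency: L appears as child of E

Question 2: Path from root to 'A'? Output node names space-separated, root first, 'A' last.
Walk down from root: E -> L -> D -> A

Answer: E L D A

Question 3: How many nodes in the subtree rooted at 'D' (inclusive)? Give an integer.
Subtree rooted at D contains: A, D
Count = 2

Answer: 2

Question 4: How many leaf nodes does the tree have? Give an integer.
Answer: 5

Derivation:
Leaves (nodes with no children): A, B, F, H, J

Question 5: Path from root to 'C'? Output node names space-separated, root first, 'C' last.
Walk down from root: E -> K -> C

Answer: E K C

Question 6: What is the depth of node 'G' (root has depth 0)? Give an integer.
Path from root to G: E -> K -> C -> G
Depth = number of edges = 3

Answer: 3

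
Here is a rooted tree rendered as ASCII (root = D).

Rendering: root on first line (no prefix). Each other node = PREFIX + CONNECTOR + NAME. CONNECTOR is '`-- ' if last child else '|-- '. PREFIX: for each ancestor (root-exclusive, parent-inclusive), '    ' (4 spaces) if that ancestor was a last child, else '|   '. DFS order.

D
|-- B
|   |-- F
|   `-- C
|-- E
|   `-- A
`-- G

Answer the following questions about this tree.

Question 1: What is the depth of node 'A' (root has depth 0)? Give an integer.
Path from root to A: D -> E -> A
Depth = number of edges = 2

Answer: 2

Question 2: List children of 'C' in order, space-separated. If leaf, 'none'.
Answer: none

Derivation:
Node C's children (from adjacency): (leaf)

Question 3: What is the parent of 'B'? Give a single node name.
Answer: D

Derivation:
Scan adjacency: B appears as child of D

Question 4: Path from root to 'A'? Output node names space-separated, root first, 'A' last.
Answer: D E A

Derivation:
Walk down from root: D -> E -> A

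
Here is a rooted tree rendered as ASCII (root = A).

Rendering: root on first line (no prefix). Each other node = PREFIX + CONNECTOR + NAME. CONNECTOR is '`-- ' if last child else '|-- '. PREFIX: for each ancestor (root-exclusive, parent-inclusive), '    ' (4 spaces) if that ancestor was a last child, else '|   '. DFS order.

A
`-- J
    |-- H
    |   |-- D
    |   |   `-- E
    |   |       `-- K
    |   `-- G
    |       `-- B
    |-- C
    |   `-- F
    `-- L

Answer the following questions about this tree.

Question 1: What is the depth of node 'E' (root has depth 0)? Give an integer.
Path from root to E: A -> J -> H -> D -> E
Depth = number of edges = 4

Answer: 4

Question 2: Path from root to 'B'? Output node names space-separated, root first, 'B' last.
Walk down from root: A -> J -> H -> G -> B

Answer: A J H G B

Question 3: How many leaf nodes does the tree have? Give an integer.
Answer: 4

Derivation:
Leaves (nodes with no children): B, F, K, L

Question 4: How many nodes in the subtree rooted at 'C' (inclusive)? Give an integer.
Answer: 2

Derivation:
Subtree rooted at C contains: C, F
Count = 2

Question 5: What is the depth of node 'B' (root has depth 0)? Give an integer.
Path from root to B: A -> J -> H -> G -> B
Depth = number of edges = 4

Answer: 4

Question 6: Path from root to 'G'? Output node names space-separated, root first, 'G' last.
Answer: A J H G

Derivation:
Walk down from root: A -> J -> H -> G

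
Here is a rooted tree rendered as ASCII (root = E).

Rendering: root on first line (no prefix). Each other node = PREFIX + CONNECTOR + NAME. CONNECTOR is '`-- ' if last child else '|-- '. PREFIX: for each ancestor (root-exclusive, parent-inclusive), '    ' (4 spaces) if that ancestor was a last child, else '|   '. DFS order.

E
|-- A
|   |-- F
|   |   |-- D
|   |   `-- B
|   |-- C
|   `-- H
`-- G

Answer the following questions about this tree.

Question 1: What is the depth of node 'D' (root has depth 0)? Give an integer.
Answer: 3

Derivation:
Path from root to D: E -> A -> F -> D
Depth = number of edges = 3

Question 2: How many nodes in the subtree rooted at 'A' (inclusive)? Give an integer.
Answer: 6

Derivation:
Subtree rooted at A contains: A, B, C, D, F, H
Count = 6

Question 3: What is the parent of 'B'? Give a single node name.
Answer: F

Derivation:
Scan adjacency: B appears as child of F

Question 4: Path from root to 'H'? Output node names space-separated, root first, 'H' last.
Answer: E A H

Derivation:
Walk down from root: E -> A -> H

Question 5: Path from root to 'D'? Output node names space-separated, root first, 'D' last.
Walk down from root: E -> A -> F -> D

Answer: E A F D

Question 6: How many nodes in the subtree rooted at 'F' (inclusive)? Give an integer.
Subtree rooted at F contains: B, D, F
Count = 3

Answer: 3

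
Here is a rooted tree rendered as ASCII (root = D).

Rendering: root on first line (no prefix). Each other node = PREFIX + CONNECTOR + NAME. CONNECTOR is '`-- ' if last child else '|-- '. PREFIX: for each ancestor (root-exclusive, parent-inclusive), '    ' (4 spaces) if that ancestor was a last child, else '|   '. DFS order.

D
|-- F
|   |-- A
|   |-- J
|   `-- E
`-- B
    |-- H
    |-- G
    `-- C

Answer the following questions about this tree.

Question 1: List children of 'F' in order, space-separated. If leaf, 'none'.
Node F's children (from adjacency): A, J, E

Answer: A J E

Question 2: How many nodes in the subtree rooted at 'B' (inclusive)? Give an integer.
Subtree rooted at B contains: B, C, G, H
Count = 4

Answer: 4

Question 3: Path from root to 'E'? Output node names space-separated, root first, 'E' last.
Walk down from root: D -> F -> E

Answer: D F E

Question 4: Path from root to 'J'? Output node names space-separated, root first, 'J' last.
Walk down from root: D -> F -> J

Answer: D F J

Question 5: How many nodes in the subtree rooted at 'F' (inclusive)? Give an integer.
Answer: 4

Derivation:
Subtree rooted at F contains: A, E, F, J
Count = 4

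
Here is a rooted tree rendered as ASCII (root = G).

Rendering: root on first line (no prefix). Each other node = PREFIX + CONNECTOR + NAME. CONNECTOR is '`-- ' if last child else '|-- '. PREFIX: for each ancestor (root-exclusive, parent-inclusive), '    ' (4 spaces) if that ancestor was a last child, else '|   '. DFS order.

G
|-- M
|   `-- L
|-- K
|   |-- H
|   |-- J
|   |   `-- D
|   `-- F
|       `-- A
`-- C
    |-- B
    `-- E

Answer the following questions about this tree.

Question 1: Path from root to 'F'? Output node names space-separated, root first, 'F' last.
Answer: G K F

Derivation:
Walk down from root: G -> K -> F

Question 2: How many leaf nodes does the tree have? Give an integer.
Leaves (nodes with no children): A, B, D, E, H, L

Answer: 6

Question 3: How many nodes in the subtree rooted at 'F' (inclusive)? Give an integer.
Subtree rooted at F contains: A, F
Count = 2

Answer: 2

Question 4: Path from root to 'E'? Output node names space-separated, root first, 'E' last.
Answer: G C E

Derivation:
Walk down from root: G -> C -> E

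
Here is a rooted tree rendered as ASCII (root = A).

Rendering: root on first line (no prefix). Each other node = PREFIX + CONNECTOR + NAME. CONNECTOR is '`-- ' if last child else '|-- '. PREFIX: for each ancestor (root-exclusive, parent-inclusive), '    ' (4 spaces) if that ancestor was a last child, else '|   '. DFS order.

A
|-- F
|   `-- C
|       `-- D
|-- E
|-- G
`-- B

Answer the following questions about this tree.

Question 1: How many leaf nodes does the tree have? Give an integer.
Answer: 4

Derivation:
Leaves (nodes with no children): B, D, E, G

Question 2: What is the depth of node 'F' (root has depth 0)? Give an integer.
Answer: 1

Derivation:
Path from root to F: A -> F
Depth = number of edges = 1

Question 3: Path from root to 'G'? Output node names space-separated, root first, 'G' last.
Answer: A G

Derivation:
Walk down from root: A -> G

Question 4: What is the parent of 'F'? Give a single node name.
Scan adjacency: F appears as child of A

Answer: A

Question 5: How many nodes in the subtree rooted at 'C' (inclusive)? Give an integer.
Subtree rooted at C contains: C, D
Count = 2

Answer: 2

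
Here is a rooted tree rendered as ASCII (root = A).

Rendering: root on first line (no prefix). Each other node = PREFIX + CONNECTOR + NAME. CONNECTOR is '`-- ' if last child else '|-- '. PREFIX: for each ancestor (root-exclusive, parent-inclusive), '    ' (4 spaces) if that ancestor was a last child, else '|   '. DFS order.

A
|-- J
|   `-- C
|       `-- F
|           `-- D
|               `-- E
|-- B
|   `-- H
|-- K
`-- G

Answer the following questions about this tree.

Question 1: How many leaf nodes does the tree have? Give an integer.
Leaves (nodes with no children): E, G, H, K

Answer: 4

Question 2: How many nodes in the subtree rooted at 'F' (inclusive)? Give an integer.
Answer: 3

Derivation:
Subtree rooted at F contains: D, E, F
Count = 3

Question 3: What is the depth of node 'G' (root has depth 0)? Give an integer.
Answer: 1

Derivation:
Path from root to G: A -> G
Depth = number of edges = 1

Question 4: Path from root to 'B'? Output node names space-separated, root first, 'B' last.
Walk down from root: A -> B

Answer: A B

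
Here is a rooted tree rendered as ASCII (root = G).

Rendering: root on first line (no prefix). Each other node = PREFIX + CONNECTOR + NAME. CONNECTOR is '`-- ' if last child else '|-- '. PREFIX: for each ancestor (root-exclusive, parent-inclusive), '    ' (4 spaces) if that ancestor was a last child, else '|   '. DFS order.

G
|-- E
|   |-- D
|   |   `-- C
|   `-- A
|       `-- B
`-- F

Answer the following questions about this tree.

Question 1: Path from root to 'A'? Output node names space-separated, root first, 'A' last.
Walk down from root: G -> E -> A

Answer: G E A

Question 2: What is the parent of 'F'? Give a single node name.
Answer: G

Derivation:
Scan adjacency: F appears as child of G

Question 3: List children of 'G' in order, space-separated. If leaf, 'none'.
Node G's children (from adjacency): E, F

Answer: E F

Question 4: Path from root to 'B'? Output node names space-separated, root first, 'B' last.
Answer: G E A B

Derivation:
Walk down from root: G -> E -> A -> B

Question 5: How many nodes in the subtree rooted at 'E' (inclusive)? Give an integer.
Subtree rooted at E contains: A, B, C, D, E
Count = 5

Answer: 5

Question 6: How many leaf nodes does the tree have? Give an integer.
Leaves (nodes with no children): B, C, F

Answer: 3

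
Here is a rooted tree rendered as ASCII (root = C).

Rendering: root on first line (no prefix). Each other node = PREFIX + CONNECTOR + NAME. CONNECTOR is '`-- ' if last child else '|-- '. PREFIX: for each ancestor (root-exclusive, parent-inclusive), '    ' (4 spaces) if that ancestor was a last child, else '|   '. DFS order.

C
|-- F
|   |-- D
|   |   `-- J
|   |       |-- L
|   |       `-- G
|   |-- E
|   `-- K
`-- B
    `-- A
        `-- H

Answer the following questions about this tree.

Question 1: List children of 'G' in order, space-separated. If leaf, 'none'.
Answer: none

Derivation:
Node G's children (from adjacency): (leaf)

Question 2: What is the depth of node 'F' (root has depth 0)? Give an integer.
Path from root to F: C -> F
Depth = number of edges = 1

Answer: 1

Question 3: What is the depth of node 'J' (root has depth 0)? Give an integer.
Path from root to J: C -> F -> D -> J
Depth = number of edges = 3

Answer: 3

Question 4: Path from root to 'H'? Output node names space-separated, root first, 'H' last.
Answer: C B A H

Derivation:
Walk down from root: C -> B -> A -> H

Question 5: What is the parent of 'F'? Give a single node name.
Scan adjacency: F appears as child of C

Answer: C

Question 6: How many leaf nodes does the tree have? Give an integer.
Leaves (nodes with no children): E, G, H, K, L

Answer: 5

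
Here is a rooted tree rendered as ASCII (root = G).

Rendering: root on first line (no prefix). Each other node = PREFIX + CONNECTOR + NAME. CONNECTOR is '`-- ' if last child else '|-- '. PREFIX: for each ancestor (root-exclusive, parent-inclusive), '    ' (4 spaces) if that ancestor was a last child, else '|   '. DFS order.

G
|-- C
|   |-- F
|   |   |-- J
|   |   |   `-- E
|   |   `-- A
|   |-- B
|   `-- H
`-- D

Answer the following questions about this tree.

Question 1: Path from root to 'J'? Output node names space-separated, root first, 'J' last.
Answer: G C F J

Derivation:
Walk down from root: G -> C -> F -> J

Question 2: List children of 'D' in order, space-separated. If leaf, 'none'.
Answer: none

Derivation:
Node D's children (from adjacency): (leaf)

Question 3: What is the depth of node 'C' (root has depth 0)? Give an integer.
Path from root to C: G -> C
Depth = number of edges = 1

Answer: 1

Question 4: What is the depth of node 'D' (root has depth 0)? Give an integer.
Answer: 1

Derivation:
Path from root to D: G -> D
Depth = number of edges = 1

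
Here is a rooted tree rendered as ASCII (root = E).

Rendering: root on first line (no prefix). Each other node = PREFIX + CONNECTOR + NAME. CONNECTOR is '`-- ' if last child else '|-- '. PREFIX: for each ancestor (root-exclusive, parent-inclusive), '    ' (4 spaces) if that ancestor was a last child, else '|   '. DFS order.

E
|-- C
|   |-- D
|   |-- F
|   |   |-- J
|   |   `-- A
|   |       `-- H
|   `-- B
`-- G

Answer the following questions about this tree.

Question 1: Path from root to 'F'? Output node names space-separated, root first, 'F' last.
Walk down from root: E -> C -> F

Answer: E C F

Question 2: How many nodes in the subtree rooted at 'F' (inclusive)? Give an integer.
Subtree rooted at F contains: A, F, H, J
Count = 4

Answer: 4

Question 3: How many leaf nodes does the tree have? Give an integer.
Answer: 5

Derivation:
Leaves (nodes with no children): B, D, G, H, J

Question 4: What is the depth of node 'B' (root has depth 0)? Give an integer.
Path from root to B: E -> C -> B
Depth = number of edges = 2

Answer: 2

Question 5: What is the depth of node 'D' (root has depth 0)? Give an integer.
Path from root to D: E -> C -> D
Depth = number of edges = 2

Answer: 2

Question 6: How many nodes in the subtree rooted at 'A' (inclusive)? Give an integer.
Subtree rooted at A contains: A, H
Count = 2

Answer: 2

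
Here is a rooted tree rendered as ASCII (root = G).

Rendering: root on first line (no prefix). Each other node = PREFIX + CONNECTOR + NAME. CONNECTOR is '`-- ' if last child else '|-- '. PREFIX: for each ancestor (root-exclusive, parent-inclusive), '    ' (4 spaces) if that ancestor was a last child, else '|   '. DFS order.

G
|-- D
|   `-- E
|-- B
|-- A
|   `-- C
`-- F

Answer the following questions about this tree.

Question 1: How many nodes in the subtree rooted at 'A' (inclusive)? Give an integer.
Subtree rooted at A contains: A, C
Count = 2

Answer: 2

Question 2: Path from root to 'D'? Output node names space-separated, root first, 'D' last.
Answer: G D

Derivation:
Walk down from root: G -> D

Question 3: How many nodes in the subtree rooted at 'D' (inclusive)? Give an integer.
Subtree rooted at D contains: D, E
Count = 2

Answer: 2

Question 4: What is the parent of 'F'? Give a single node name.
Scan adjacency: F appears as child of G

Answer: G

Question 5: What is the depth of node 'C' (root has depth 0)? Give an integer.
Path from root to C: G -> A -> C
Depth = number of edges = 2

Answer: 2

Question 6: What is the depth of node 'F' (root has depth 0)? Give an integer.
Path from root to F: G -> F
Depth = number of edges = 1

Answer: 1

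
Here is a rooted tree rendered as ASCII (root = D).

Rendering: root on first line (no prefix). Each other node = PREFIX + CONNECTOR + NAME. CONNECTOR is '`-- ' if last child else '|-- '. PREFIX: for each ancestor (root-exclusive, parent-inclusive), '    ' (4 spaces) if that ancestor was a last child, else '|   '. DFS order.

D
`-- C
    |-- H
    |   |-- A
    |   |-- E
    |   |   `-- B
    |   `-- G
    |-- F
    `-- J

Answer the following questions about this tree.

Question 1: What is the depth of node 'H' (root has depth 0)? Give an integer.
Answer: 2

Derivation:
Path from root to H: D -> C -> H
Depth = number of edges = 2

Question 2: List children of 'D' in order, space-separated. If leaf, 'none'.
Answer: C

Derivation:
Node D's children (from adjacency): C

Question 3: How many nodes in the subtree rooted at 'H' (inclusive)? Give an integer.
Subtree rooted at H contains: A, B, E, G, H
Count = 5

Answer: 5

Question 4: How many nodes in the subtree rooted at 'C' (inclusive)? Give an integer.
Subtree rooted at C contains: A, B, C, E, F, G, H, J
Count = 8

Answer: 8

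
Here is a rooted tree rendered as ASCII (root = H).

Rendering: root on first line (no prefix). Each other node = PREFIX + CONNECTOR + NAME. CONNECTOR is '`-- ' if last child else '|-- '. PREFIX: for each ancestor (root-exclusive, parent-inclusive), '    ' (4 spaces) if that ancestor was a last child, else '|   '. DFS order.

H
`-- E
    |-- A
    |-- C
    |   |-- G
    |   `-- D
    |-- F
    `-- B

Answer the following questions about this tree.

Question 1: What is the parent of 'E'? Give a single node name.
Answer: H

Derivation:
Scan adjacency: E appears as child of H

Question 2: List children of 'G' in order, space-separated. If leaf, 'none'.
Node G's children (from adjacency): (leaf)

Answer: none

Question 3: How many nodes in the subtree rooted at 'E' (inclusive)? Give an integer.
Answer: 7

Derivation:
Subtree rooted at E contains: A, B, C, D, E, F, G
Count = 7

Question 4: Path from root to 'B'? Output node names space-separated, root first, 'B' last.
Answer: H E B

Derivation:
Walk down from root: H -> E -> B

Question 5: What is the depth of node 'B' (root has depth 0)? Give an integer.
Answer: 2

Derivation:
Path from root to B: H -> E -> B
Depth = number of edges = 2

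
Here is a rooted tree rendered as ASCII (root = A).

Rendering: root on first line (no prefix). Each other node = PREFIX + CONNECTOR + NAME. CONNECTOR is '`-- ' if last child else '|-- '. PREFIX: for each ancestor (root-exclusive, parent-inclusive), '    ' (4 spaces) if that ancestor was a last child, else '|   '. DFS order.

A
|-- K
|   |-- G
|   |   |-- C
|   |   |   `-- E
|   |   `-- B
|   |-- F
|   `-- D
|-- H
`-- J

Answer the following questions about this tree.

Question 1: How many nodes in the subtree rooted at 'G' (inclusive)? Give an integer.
Subtree rooted at G contains: B, C, E, G
Count = 4

Answer: 4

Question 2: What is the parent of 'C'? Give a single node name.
Scan adjacency: C appears as child of G

Answer: G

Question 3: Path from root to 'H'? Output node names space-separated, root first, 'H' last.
Answer: A H

Derivation:
Walk down from root: A -> H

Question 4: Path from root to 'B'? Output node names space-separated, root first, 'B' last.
Answer: A K G B

Derivation:
Walk down from root: A -> K -> G -> B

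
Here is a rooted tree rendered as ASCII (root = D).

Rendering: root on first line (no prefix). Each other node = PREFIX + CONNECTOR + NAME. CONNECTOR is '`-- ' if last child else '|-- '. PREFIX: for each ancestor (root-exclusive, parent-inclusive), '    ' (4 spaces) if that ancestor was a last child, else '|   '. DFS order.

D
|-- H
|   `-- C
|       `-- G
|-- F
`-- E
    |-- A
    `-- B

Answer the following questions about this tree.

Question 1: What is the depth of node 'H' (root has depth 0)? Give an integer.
Path from root to H: D -> H
Depth = number of edges = 1

Answer: 1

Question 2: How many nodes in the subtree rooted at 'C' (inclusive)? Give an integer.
Answer: 2

Derivation:
Subtree rooted at C contains: C, G
Count = 2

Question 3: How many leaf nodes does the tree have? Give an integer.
Leaves (nodes with no children): A, B, F, G

Answer: 4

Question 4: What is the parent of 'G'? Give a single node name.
Answer: C

Derivation:
Scan adjacency: G appears as child of C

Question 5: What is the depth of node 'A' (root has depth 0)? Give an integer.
Path from root to A: D -> E -> A
Depth = number of edges = 2

Answer: 2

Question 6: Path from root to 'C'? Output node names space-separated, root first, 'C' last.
Answer: D H C

Derivation:
Walk down from root: D -> H -> C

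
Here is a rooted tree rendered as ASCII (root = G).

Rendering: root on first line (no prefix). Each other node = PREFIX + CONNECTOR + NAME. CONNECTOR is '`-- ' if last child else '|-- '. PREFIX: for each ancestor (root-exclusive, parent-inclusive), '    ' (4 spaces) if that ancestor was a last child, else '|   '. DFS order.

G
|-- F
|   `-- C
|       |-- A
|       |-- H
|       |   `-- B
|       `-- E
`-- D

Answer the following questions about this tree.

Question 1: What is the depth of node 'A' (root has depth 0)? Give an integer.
Answer: 3

Derivation:
Path from root to A: G -> F -> C -> A
Depth = number of edges = 3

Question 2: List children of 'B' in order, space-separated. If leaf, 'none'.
Answer: none

Derivation:
Node B's children (from adjacency): (leaf)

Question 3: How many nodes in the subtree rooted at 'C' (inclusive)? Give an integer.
Answer: 5

Derivation:
Subtree rooted at C contains: A, B, C, E, H
Count = 5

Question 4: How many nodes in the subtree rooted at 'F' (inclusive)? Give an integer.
Subtree rooted at F contains: A, B, C, E, F, H
Count = 6

Answer: 6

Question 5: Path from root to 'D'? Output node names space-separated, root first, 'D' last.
Walk down from root: G -> D

Answer: G D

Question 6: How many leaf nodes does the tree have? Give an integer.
Leaves (nodes with no children): A, B, D, E

Answer: 4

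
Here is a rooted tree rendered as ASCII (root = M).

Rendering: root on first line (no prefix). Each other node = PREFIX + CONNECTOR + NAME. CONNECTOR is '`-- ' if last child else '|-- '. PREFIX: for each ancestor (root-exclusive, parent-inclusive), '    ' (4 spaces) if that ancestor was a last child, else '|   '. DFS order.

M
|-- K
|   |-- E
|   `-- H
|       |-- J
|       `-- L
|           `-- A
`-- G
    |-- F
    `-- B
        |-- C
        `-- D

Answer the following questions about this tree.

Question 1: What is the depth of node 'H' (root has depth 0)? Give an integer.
Path from root to H: M -> K -> H
Depth = number of edges = 2

Answer: 2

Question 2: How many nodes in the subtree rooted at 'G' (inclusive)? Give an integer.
Subtree rooted at G contains: B, C, D, F, G
Count = 5

Answer: 5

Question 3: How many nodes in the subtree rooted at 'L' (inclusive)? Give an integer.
Answer: 2

Derivation:
Subtree rooted at L contains: A, L
Count = 2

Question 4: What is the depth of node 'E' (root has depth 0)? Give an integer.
Path from root to E: M -> K -> E
Depth = number of edges = 2

Answer: 2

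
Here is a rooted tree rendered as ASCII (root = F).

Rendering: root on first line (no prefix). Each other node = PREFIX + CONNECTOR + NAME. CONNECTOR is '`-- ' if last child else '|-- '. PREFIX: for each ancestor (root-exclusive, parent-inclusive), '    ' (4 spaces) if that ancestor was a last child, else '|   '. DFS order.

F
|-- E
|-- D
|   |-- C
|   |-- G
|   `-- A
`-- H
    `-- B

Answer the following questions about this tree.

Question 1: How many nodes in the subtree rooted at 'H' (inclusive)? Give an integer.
Answer: 2

Derivation:
Subtree rooted at H contains: B, H
Count = 2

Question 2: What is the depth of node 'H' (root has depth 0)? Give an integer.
Answer: 1

Derivation:
Path from root to H: F -> H
Depth = number of edges = 1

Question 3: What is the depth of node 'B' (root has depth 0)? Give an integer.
Answer: 2

Derivation:
Path from root to B: F -> H -> B
Depth = number of edges = 2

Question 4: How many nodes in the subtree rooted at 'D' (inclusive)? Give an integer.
Subtree rooted at D contains: A, C, D, G
Count = 4

Answer: 4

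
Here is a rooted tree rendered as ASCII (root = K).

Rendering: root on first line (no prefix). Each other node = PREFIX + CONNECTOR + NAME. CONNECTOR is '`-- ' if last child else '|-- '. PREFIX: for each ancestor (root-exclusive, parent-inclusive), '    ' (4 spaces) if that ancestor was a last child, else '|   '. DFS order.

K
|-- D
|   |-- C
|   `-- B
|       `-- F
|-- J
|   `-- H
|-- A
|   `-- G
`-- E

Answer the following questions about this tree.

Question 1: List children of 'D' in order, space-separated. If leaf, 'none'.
Node D's children (from adjacency): C, B

Answer: C B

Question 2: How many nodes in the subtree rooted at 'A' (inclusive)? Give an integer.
Subtree rooted at A contains: A, G
Count = 2

Answer: 2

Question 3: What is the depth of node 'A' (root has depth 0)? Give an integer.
Path from root to A: K -> A
Depth = number of edges = 1

Answer: 1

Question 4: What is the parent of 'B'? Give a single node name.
Scan adjacency: B appears as child of D

Answer: D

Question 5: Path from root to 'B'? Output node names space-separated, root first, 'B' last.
Walk down from root: K -> D -> B

Answer: K D B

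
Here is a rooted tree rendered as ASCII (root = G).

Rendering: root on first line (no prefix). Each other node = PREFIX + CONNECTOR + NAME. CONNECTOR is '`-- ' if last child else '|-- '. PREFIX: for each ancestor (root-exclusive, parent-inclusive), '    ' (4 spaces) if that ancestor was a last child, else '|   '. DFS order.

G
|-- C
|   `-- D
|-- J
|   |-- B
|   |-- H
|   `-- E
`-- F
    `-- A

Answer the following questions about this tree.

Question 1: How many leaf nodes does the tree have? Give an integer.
Leaves (nodes with no children): A, B, D, E, H

Answer: 5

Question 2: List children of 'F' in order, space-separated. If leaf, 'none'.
Answer: A

Derivation:
Node F's children (from adjacency): A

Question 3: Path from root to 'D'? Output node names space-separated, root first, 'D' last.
Walk down from root: G -> C -> D

Answer: G C D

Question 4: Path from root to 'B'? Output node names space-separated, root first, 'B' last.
Answer: G J B

Derivation:
Walk down from root: G -> J -> B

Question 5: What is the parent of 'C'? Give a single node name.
Answer: G

Derivation:
Scan adjacency: C appears as child of G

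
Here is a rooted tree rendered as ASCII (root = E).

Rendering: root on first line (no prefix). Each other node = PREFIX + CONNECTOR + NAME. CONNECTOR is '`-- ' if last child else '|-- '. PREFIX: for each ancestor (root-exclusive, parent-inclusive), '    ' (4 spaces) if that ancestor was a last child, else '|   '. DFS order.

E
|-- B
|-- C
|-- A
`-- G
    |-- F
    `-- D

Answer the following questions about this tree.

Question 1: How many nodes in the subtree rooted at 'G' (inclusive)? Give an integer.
Answer: 3

Derivation:
Subtree rooted at G contains: D, F, G
Count = 3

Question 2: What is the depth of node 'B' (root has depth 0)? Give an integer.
Path from root to B: E -> B
Depth = number of edges = 1

Answer: 1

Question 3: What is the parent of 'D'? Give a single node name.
Answer: G

Derivation:
Scan adjacency: D appears as child of G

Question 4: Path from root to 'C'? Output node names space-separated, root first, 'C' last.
Walk down from root: E -> C

Answer: E C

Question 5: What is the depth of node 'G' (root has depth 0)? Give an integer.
Answer: 1

Derivation:
Path from root to G: E -> G
Depth = number of edges = 1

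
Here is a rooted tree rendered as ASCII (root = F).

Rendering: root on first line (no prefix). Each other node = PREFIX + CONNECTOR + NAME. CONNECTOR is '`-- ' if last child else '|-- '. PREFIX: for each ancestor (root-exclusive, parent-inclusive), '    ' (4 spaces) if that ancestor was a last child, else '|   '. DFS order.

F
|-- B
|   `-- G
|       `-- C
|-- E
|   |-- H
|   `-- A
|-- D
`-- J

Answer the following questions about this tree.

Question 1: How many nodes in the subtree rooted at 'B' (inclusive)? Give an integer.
Subtree rooted at B contains: B, C, G
Count = 3

Answer: 3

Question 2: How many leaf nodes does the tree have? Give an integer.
Answer: 5

Derivation:
Leaves (nodes with no children): A, C, D, H, J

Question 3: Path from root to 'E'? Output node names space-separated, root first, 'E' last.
Answer: F E

Derivation:
Walk down from root: F -> E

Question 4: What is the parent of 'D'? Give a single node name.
Answer: F

Derivation:
Scan adjacency: D appears as child of F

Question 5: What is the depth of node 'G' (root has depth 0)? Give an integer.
Path from root to G: F -> B -> G
Depth = number of edges = 2

Answer: 2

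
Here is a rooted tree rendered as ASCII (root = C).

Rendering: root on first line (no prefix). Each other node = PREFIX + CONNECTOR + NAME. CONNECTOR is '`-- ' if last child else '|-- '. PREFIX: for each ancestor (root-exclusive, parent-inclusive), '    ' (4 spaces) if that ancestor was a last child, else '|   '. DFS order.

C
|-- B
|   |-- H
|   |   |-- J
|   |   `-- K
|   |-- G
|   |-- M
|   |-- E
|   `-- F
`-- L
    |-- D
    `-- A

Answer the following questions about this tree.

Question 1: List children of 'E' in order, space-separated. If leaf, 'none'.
Node E's children (from adjacency): (leaf)

Answer: none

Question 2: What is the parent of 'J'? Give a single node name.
Scan adjacency: J appears as child of H

Answer: H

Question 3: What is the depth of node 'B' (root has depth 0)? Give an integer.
Answer: 1

Derivation:
Path from root to B: C -> B
Depth = number of edges = 1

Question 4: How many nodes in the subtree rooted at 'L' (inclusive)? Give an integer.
Subtree rooted at L contains: A, D, L
Count = 3

Answer: 3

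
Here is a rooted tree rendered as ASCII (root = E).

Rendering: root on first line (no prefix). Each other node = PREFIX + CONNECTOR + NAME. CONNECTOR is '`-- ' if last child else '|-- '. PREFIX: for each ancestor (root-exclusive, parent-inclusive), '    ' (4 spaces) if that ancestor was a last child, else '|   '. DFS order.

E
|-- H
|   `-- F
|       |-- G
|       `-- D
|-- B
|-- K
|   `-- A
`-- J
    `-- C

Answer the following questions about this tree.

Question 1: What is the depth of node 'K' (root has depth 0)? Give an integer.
Path from root to K: E -> K
Depth = number of edges = 1

Answer: 1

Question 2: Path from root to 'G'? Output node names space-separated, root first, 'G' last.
Answer: E H F G

Derivation:
Walk down from root: E -> H -> F -> G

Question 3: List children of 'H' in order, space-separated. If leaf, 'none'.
Answer: F

Derivation:
Node H's children (from adjacency): F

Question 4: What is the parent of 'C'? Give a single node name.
Answer: J

Derivation:
Scan adjacency: C appears as child of J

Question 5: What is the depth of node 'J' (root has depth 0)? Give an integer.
Answer: 1

Derivation:
Path from root to J: E -> J
Depth = number of edges = 1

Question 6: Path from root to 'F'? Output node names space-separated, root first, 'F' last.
Answer: E H F

Derivation:
Walk down from root: E -> H -> F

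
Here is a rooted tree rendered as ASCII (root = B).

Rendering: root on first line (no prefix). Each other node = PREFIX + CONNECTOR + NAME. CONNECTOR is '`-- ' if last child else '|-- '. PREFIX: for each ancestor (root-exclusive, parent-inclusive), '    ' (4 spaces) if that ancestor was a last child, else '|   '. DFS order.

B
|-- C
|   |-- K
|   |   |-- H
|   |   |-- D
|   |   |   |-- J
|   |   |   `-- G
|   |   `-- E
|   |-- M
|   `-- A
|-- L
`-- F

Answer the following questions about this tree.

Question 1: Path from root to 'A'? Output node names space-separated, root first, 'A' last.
Answer: B C A

Derivation:
Walk down from root: B -> C -> A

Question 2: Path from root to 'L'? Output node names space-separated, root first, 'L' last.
Answer: B L

Derivation:
Walk down from root: B -> L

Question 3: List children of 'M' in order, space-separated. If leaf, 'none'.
Answer: none

Derivation:
Node M's children (from adjacency): (leaf)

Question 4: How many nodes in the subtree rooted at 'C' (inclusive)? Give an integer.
Answer: 9

Derivation:
Subtree rooted at C contains: A, C, D, E, G, H, J, K, M
Count = 9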